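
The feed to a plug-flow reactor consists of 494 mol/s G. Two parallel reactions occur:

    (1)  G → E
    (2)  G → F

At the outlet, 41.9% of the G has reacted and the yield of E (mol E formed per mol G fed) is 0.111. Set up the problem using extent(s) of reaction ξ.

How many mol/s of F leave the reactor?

152 mol/s

Yield of E: 1ξ₁ / 494 = 0.111 → ξ₁ = 54.83 mol/s.
Conversion of G: 1ξ₁ + 1ξ₂ = 0.419 × 494 = 207 → ξ₂ = 152.2 mol/s.
Outlet amounts (n = n₀ + Σ ν·ξ):
  G: 494 − 1(54.83) − 1(152.2) = 287
  E: 0 + 1(54.83) = 54.83
  F: 0 + 1(152.2) = 152.2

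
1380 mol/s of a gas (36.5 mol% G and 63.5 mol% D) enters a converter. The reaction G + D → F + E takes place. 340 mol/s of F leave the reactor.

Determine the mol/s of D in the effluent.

For F: n = n₀ + 1ξ → 340 = 0 + 1ξ, giving ξ = 340 mol/s.
Outlet amounts (n = n₀ + ν ξ):
  G: 503.7 − 1(340) = 163.7
  D: 876.3 − 1(340) = 536.3
  F: 0 + 1(340) = 340
  E: 0 + 1(340) = 340

536 mol/s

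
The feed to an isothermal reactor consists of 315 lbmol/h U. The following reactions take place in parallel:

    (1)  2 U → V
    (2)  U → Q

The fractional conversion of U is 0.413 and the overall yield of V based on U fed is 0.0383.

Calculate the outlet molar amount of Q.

Yield of V: 1ξ₁ / 315 = 0.0383 → ξ₁ = 12.06 lbmol/h.
Conversion of U: 2ξ₁ + 1ξ₂ = 0.413 × 315 = 130.1 → ξ₂ = 106 lbmol/h.
Outlet amounts (n = n₀ + Σ ν·ξ):
  U: 315 − 2(12.06) − 1(106) = 184.9
  V: 0 + 1(12.06) = 12.06
  Q: 0 + 1(106) = 106

106 lbmol/h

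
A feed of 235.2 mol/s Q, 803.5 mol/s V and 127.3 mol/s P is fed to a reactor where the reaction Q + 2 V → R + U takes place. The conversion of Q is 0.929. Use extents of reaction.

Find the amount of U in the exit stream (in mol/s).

219 mol/s

Q reacted = 0.929 × 235.2 = 218.5 mol/s; ν_Q = −1, so ξ = 218.5/1 = 218.5 mol/s.
Outlet amounts (n = n₀ + ν ξ):
  Q: 235.2 − 1(218.5) = 16.7
  V: 803.5 − 2(218.5) = 366.5
  R: 0 + 1(218.5) = 218.5
  U: 0 + 1(218.5) = 218.5
  P: 127.3 (inert)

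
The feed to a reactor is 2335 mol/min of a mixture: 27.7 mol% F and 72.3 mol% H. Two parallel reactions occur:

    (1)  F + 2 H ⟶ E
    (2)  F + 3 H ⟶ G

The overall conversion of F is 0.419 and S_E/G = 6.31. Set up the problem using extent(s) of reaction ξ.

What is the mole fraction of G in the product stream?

0.0211

Conversion of F: F consumed = 0.419 × 646.8 = 271 mol/min = 1ξ₁ + 1ξ₂.
Selectivity: 1ξ₁ / (1ξ₂) = 6.31 → ξ₁ = 6.31 ξ₂.
Substitute: (1·6.31 + 1) ξ₂ = 271 → ξ₂ = 37.07 mol/min, ξ₁ = 233.9 mol/min.
Outlet amounts (n = n₀ + Σ ν·ξ):
  F: 646.8 − 1(233.9) − 1(37.07) = 375.8
  H: 1688 − 2(233.9) − 3(37.07) = 1109
  E: 0 + 1(233.9) = 233.9
  G: 0 + 1(37.07) = 37.07
Total out = 1756 mol/min; y_G = 37.07 / 1756 = 0.02111.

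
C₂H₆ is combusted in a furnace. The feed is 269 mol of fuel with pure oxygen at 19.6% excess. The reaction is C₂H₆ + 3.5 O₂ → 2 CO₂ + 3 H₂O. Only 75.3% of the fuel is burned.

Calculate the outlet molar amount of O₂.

417 mol

Stoichiometric O₂ = 3.5 × 269 = 941.5 mol; O₂ fed = 941.5 × 1.196 = 1126 mol.
Fuel reacted = 0.753 × 269 → ξ = 202.6 mol.
Outlet (n = n₀ + ν ξ):
  C₂H₆: 269 − 1(202.6) = 66.44
  O₂: 1126 − 3.5(202.6) = 417.1
  CO₂: 0 + 2(202.6) = 405.1
  H₂O: 0 + 3(202.6) = 607.7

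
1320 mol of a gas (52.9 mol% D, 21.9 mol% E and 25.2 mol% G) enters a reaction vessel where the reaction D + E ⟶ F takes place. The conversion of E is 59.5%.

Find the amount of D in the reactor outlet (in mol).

526 mol

E reacted = 0.595 × 289.1 = 172 mol; ν_E = −1, so ξ = 172/1 = 172 mol.
Outlet amounts (n = n₀ + ν ξ):
  D: 698.3 − 1(172) = 526.3
  E: 289.1 − 1(172) = 117.1
  F: 0 + 1(172) = 172
  G: 332.6 (inert)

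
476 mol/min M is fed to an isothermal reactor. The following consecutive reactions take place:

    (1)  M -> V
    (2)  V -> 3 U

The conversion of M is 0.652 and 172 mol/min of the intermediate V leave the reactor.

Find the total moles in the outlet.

753 mol/min

Conversion of M: M consumed = 1ξ₁ = 0.652 × 476 → ξ₁ = 310.4 mol/min.
V balance: n_V = 0 + 1ξ₁ − 1ξ₂ = 172 → ξ₂ = (1·310.4 − 172)/1 = 138.4 mol/min.
Outlet amounts (n = n₀ + Σ ν·ξ):
  M: 476 − 1(310.4) = 165.6
  V: 0 + 1(310.4) − 1(138.4) = 172
  U: 0 + 3(138.4) = 415.1
Total out = 165.6 + 172 + 415.1 = 752.7 mol/min.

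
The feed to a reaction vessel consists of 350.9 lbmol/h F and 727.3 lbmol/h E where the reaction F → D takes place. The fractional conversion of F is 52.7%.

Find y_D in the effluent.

0.172

F reacted = 0.527 × 350.9 = 184.9 lbmol/h; ν_F = −1, so ξ = 184.9/1 = 184.9 lbmol/h.
Outlet amounts (n = n₀ + ν ξ):
  F: 350.9 − 1(184.9) = 166
  D: 0 + 1(184.9) = 184.9
  E: 727.3 (inert)
Total out = 1078 lbmol/h; y_D = 184.9 / 1078 = 0.1715.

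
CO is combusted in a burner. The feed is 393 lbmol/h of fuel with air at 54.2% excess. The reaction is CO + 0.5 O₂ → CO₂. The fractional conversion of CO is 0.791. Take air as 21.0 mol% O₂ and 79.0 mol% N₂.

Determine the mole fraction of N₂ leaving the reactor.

0.678

Stoichiometric O₂ = 0.5 × 393 = 196.5 lbmol/h; O₂ fed = 196.5 × 1.542 = 303 lbmol/h.
N₂ fed = 303 × 79/21 = 1140 lbmol/h.
Fuel reacted = 0.791 × 393 → ξ = 310.9 lbmol/h.
Outlet (n = n₀ + ν ξ):
  CO: 393 − 1(310.9) = 82.14
  O₂: 303 − 0.5(310.9) = 147.6
  N₂: 1140 (inert)
  CO₂: 0 + 1(310.9) = 310.9
Total out = 1680 lbmol/h; y_N₂ = 1140 / 1680 = 0.6783.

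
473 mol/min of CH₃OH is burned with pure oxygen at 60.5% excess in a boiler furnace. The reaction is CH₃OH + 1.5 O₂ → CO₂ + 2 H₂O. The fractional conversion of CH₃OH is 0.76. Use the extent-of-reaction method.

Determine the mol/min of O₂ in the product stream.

600 mol/min

Stoichiometric O₂ = 1.5 × 473 = 709.5 mol/min; O₂ fed = 709.5 × 1.605 = 1139 mol/min.
Fuel reacted = 0.76 × 473 → ξ = 359.5 mol/min.
Outlet (n = n₀ + ν ξ):
  CH₃OH: 473 − 1(359.5) = 113.5
  O₂: 1139 − 1.5(359.5) = 599.5
  CO₂: 0 + 1(359.5) = 359.5
  H₂O: 0 + 2(359.5) = 719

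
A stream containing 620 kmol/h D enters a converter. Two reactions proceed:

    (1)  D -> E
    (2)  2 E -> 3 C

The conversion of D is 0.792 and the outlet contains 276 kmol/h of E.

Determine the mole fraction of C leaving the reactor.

Conversion of D: D consumed = 1ξ₁ = 0.792 × 620 → ξ₁ = 491 kmol/h.
E balance: n_E = 0 + 1ξ₁ − 2ξ₂ = 276 → ξ₂ = (1·491 − 276)/2 = 107.5 kmol/h.
Outlet amounts (n = n₀ + Σ ν·ξ):
  D: 620 − 1(491) = 129
  E: 0 + 1(491) − 2(107.5) = 276
  C: 0 + 3(107.5) = 322.6
Total out = 727.5 kmol/h; y_C = 322.6 / 727.5 = 0.4434.

0.443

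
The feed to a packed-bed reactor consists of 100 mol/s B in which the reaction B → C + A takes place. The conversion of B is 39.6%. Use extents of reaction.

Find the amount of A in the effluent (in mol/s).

39.6 mol/s

B reacted = 0.396 × 100 = 39.6 mol/s; ν_B = −1, so ξ = 39.6/1 = 39.6 mol/s.
Outlet amounts (n = n₀ + ν ξ):
  B: 100 − 1(39.6) = 60.4
  C: 0 + 1(39.6) = 39.6
  A: 0 + 1(39.6) = 39.6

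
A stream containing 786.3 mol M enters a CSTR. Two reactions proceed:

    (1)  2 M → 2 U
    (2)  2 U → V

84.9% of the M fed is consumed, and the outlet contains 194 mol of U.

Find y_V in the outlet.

Conversion of M: M consumed = 2ξ₁ = 0.849 × 786.3 → ξ₁ = 333.8 mol.
U balance: n_U = 0 + 2ξ₁ − 2ξ₂ = 194 → ξ₂ = (2·333.8 − 194)/2 = 236.8 mol.
Outlet amounts (n = n₀ + Σ ν·ξ):
  M: 786.3 − 2(333.8) = 118.7
  U: 0 + 2(333.8) − 2(236.8) = 194
  V: 0 + 1(236.8) = 236.8
Total out = 549.5 mol; y_V = 236.8 / 549.5 = 0.4309.

0.431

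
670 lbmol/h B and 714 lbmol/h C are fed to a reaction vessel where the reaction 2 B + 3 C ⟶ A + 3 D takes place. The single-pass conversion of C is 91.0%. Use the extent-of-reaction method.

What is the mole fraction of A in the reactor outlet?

C reacted = 0.91 × 714 = 649.7 lbmol/h; ν_C = −3, so ξ = 649.7/3 = 216.6 lbmol/h.
Outlet amounts (n = n₀ + ν ξ):
  B: 670 − 2(216.6) = 236.8
  C: 714 − 3(216.6) = 64.26
  A: 0 + 1(216.6) = 216.6
  D: 0 + 3(216.6) = 649.7
Total out = 1167 lbmol/h; y_A = 216.6 / 1167 = 0.1855.

0.186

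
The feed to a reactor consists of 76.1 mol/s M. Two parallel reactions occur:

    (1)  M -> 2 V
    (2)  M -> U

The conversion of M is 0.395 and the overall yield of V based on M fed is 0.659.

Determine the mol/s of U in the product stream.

4.98 mol/s

Yield of V: 2ξ₁ / 76.1 = 0.659 → ξ₁ = 25.07 mol/s.
Conversion of M: 1ξ₁ + 1ξ₂ = 0.395 × 76.1 = 30.06 → ξ₂ = 4.985 mol/s.
Outlet amounts (n = n₀ + Σ ν·ξ):
  M: 76.1 − 1(25.07) − 1(4.985) = 46.04
  V: 0 + 2(25.07) = 50.15
  U: 0 + 1(4.985) = 4.985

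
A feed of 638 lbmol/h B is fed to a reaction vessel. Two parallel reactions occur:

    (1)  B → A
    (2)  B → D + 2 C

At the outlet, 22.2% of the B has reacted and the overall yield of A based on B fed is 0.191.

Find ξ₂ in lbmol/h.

ξ₂ = 19.8 lbmol/h

Yield of A: 1ξ₁ / 638 = 0.191 → ξ₁ = 121.9 lbmol/h.
Conversion of B: 1ξ₁ + 1ξ₂ = 0.222 × 638 = 141.6 → ξ₂ = 19.78 lbmol/h.
Outlet amounts (n = n₀ + Σ ν·ξ):
  B: 638 − 1(121.9) − 1(19.78) = 496.4
  A: 0 + 1(121.9) = 121.9
  D: 0 + 1(19.78) = 19.78
  C: 0 + 2(19.78) = 39.56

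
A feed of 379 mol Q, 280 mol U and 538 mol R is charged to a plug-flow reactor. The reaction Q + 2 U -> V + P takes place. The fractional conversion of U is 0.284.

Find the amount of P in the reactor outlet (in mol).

39.8 mol

U reacted = 0.284 × 280 = 79.52 mol; ν_U = −2, so ξ = 79.52/2 = 39.76 mol.
Outlet amounts (n = n₀ + ν ξ):
  Q: 379 − 1(39.76) = 339.2
  U: 280 − 2(39.76) = 200.5
  V: 0 + 1(39.76) = 39.76
  P: 0 + 1(39.76) = 39.76
  R: 538 (inert)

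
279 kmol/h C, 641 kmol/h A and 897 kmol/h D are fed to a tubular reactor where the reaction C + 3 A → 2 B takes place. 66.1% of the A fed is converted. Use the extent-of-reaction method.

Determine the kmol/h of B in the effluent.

282 kmol/h

A reacted = 0.661 × 641 = 423.7 kmol/h; ν_A = −3, so ξ = 423.7/3 = 141.2 kmol/h.
Outlet amounts (n = n₀ + ν ξ):
  C: 279 − 1(141.2) = 137.8
  A: 641 − 3(141.2) = 217.3
  B: 0 + 2(141.2) = 282.5
  D: 897 (inert)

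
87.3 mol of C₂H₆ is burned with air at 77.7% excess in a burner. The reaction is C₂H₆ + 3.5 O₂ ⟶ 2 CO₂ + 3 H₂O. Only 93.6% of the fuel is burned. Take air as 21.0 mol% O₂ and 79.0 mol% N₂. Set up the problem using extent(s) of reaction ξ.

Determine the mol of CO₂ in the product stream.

163 mol

Stoichiometric O₂ = 3.5 × 87.3 = 305.6 mol; O₂ fed = 305.6 × 1.777 = 543 mol.
N₂ fed = 543 × 79/21 = 2043 mol.
Fuel reacted = 0.936 × 87.3 → ξ = 81.71 mol.
Outlet (n = n₀ + ν ξ):
  C₂H₆: 87.3 − 1(81.71) = 5.587
  O₂: 543 − 3.5(81.71) = 257
  N₂: 2043 (inert)
  CO₂: 0 + 2(81.71) = 163.4
  H₂O: 0 + 3(81.71) = 245.1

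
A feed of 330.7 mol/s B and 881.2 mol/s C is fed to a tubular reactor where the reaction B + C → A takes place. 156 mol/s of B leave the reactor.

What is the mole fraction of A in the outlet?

0.168

For B: n = n₀ − 1ξ → 156 = 330.7 − 1ξ, giving ξ = 174.7 mol/s.
Outlet amounts (n = n₀ + ν ξ):
  B: 330.7 − 1(174.7) = 156
  C: 881.2 − 1(174.7) = 706.5
  A: 0 + 1(174.7) = 174.7
Total out = 1037 mol/s; y_A = 174.7 / 1037 = 0.1684.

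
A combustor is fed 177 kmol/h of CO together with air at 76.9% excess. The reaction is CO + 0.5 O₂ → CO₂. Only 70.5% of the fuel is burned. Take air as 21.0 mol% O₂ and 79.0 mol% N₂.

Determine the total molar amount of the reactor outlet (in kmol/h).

Stoichiometric O₂ = 0.5 × 177 = 88.5 kmol/h; O₂ fed = 88.5 × 1.769 = 156.6 kmol/h.
N₂ fed = 156.6 × 79/21 = 589 kmol/h.
Fuel reacted = 0.705 × 177 → ξ = 124.8 kmol/h.
Outlet (n = n₀ + ν ξ):
  CO: 177 − 1(124.8) = 52.22
  O₂: 156.6 − 0.5(124.8) = 94.16
  N₂: 589 (inert)
  CO₂: 0 + 1(124.8) = 124.8
Total out = 52.22 + 94.16 + 589 + 124.8 = 860.1 kmol/h.

860 kmol/h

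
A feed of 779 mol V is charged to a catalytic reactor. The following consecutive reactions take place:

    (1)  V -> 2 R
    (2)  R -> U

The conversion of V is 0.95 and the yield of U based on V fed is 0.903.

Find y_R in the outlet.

Conversion of V: V consumed = 1ξ₁ = 0.95 × 779 → ξ₁ = 740 mol.
Yield of U: 1ξ₂ / 779 = 0.903 → ξ₂ = 703.4 mol.
Outlet amounts (n = n₀ + Σ ν·ξ):
  V: 779 − 1(740) = 38.95
  R: 0 + 2(740) − 1(703.4) = 776.7
  U: 0 + 1(703.4) = 703.4
Total out = 1519 mol; y_R = 776.7 / 1519 = 0.5113.

0.511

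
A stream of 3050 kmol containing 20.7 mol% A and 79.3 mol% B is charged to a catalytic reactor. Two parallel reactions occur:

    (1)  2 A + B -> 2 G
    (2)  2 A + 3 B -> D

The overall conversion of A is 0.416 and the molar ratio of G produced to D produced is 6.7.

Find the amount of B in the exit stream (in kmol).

Conversion of A: A consumed = 0.416 × 631.4 = 262.6 kmol = 2ξ₁ + 2ξ₂.
Selectivity: 2ξ₁ / (1ξ₂) = 6.7 → ξ₁ = 3.35 ξ₂.
Substitute: (2·3.35 + 2) ξ₂ = 262.6 → ξ₂ = 30.19 kmol, ξ₁ = 101.1 kmol.
Outlet amounts (n = n₀ + Σ ν·ξ):
  A: 631.4 − 2(101.1) − 2(30.19) = 368.7
  B: 2419 − 1(101.1) − 3(30.19) = 2227
  G: 0 + 2(101.1) = 202.3
  D: 0 + 1(30.19) = 30.19

2230 kmol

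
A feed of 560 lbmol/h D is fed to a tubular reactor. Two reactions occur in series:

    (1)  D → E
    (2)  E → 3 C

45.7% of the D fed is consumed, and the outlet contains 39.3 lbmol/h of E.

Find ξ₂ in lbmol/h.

Conversion of D: D consumed = 1ξ₁ = 0.457 × 560 → ξ₁ = 255.9 lbmol/h.
E balance: n_E = 0 + 1ξ₁ − 1ξ₂ = 39.3 → ξ₂ = (1·255.9 − 39.3)/1 = 216.6 lbmol/h.
Outlet amounts (n = n₀ + Σ ν·ξ):
  D: 560 − 1(255.9) = 304.1
  E: 0 + 1(255.9) − 1(216.6) = 39.3
  C: 0 + 3(216.6) = 649.9

ξ₂ = 217 lbmol/h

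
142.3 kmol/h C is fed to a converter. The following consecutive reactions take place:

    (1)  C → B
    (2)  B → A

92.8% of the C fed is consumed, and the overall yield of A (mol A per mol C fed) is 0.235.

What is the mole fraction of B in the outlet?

0.693

Conversion of C: C consumed = 1ξ₁ = 0.928 × 142.3 → ξ₁ = 132.1 kmol/h.
Yield of A: 1ξ₂ / 142.3 = 0.235 → ξ₂ = 33.44 kmol/h.
Outlet amounts (n = n₀ + Σ ν·ξ):
  C: 142.3 − 1(132.1) = 10.25
  B: 0 + 1(132.1) − 1(33.44) = 98.61
  A: 0 + 1(33.44) = 33.44
Total out = 142.3 kmol/h; y_B = 98.61 / 142.3 = 0.693.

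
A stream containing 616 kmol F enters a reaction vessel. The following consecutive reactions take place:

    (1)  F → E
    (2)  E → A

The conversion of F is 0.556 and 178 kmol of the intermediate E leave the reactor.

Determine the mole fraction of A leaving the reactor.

Conversion of F: F consumed = 1ξ₁ = 0.556 × 616 → ξ₁ = 342.5 kmol.
E balance: n_E = 0 + 1ξ₁ − 1ξ₂ = 178 → ξ₂ = (1·342.5 − 178)/1 = 164.5 kmol.
Outlet amounts (n = n₀ + Σ ν·ξ):
  F: 616 − 1(342.5) = 273.5
  E: 0 + 1(342.5) − 1(164.5) = 178
  A: 0 + 1(164.5) = 164.5
Total out = 616 kmol; y_A = 164.5 / 616 = 0.267.

0.267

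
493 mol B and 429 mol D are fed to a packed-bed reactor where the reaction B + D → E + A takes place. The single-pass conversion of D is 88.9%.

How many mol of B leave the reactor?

D reacted = 0.889 × 429 = 381.4 mol; ν_D = −1, so ξ = 381.4/1 = 381.4 mol.
Outlet amounts (n = n₀ + ν ξ):
  B: 493 − 1(381.4) = 111.6
  D: 429 − 1(381.4) = 47.62
  E: 0 + 1(381.4) = 381.4
  A: 0 + 1(381.4) = 381.4

112 mol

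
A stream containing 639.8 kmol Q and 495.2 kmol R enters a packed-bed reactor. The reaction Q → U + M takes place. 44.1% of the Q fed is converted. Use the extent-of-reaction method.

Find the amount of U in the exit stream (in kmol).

Q reacted = 0.441 × 639.8 = 282.2 kmol; ν_Q = −1, so ξ = 282.2/1 = 282.2 kmol.
Outlet amounts (n = n₀ + ν ξ):
  Q: 639.8 − 1(282.2) = 357.6
  U: 0 + 1(282.2) = 282.2
  M: 0 + 1(282.2) = 282.2
  R: 495.2 (inert)

282 kmol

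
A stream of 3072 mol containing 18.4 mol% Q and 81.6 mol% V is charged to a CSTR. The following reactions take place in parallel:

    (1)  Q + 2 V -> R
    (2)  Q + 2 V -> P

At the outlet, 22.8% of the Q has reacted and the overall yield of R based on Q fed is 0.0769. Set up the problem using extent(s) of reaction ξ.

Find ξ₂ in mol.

ξ₂ = 85.4 mol

Yield of R: 1ξ₁ / 565.2 = 0.0769 → ξ₁ = 43.47 mol.
Conversion of Q: 1ξ₁ + 1ξ₂ = 0.228 × 565.2 = 128.9 → ξ₂ = 85.41 mol.
Outlet amounts (n = n₀ + Σ ν·ξ):
  Q: 565.2 − 1(43.47) − 1(85.41) = 436.4
  V: 2507 − 2(43.47) − 2(85.41) = 2249
  R: 0 + 1(43.47) = 43.47
  P: 0 + 1(85.41) = 85.41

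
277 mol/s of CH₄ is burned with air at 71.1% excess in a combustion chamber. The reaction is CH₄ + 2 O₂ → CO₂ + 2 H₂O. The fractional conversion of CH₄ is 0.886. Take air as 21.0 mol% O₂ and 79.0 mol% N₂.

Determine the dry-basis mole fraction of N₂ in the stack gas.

0.829

Stoichiometric O₂ = 2 × 277 = 554 mol/s; O₂ fed = 554 × 1.711 = 947.9 mol/s.
N₂ fed = 947.9 × 79/21 = 3566 mol/s.
Fuel reacted = 0.886 × 277 → ξ = 245.4 mol/s.
Outlet (n = n₀ + ν ξ):
  CH₄: 277 − 1(245.4) = 31.58
  O₂: 947.9 − 2(245.4) = 457
  N₂: 3566 (inert)
  CO₂: 0 + 1(245.4) = 245.4
  H₂O: 0 + 2(245.4) = 490.8
Dry total = 4300 mol/s; y_N₂ (dry) = 3566 / 4300 = 0.8293.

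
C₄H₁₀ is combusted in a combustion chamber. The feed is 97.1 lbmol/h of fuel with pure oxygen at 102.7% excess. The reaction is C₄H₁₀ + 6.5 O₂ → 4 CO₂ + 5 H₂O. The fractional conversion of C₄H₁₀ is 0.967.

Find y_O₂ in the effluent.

0.441

Stoichiometric O₂ = 6.5 × 97.1 = 631.1 lbmol/h; O₂ fed = 631.1 × 2.027 = 1279 lbmol/h.
Fuel reacted = 0.967 × 97.1 → ξ = 93.9 lbmol/h.
Outlet (n = n₀ + ν ξ):
  C₄H₁₀: 97.1 − 1(93.9) = 3.204
  O₂: 1279 − 6.5(93.9) = 669
  CO₂: 0 + 4(93.9) = 375.6
  H₂O: 0 + 5(93.9) = 469.5
Total out = 1517 lbmol/h; y_O₂ = 669 / 1517 = 0.4409.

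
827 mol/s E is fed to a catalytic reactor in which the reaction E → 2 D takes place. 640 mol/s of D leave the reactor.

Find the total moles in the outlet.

1150 mol/s

For D: n = n₀ + 2ξ → 640 = 0 + 2ξ, giving ξ = 320 mol/s.
Outlet amounts (n = n₀ + ν ξ):
  E: 827 − 1(320) = 507
  D: 0 + 2(320) = 640
Total out = 507 + 640 = 1147 mol/s.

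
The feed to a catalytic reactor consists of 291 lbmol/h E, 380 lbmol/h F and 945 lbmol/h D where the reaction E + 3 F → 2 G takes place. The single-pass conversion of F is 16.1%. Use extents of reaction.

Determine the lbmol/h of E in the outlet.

F reacted = 0.161 × 380 = 61.18 lbmol/h; ν_F = −3, so ξ = 61.18/3 = 20.39 lbmol/h.
Outlet amounts (n = n₀ + ν ξ):
  E: 291 − 1(20.39) = 270.6
  F: 380 − 3(20.39) = 318.8
  G: 0 + 2(20.39) = 40.79
  D: 945 (inert)

271 lbmol/h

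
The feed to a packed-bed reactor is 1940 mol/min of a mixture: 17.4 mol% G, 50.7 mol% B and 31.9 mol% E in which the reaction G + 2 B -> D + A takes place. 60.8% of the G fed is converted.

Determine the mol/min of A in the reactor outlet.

205 mol/min

G reacted = 0.608 × 337.6 = 205.2 mol/min; ν_G = −1, so ξ = 205.2/1 = 205.2 mol/min.
Outlet amounts (n = n₀ + ν ξ):
  G: 337.6 − 1(205.2) = 132.3
  B: 983.6 − 2(205.2) = 573.1
  D: 0 + 1(205.2) = 205.2
  A: 0 + 1(205.2) = 205.2
  E: 618.9 (inert)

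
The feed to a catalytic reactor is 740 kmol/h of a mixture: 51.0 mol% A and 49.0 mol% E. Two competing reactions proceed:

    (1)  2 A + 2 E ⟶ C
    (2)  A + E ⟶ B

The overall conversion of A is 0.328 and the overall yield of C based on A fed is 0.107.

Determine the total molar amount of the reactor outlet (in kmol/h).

576 kmol/h

Yield of C: 1ξ₁ / 377.4 = 0.107 → ξ₁ = 40.38 kmol/h.
Conversion of A: 2ξ₁ + 1ξ₂ = 0.328 × 377.4 = 123.8 → ξ₂ = 43.02 kmol/h.
Outlet amounts (n = n₀ + Σ ν·ξ):
  A: 377.4 − 2(40.38) − 1(43.02) = 253.6
  E: 362.6 − 2(40.38) − 1(43.02) = 238.8
  C: 0 + 1(40.38) = 40.38
  B: 0 + 1(43.02) = 43.02
Total out = 253.6 + 238.8 + 40.38 + 43.02 = 575.8 kmol/h.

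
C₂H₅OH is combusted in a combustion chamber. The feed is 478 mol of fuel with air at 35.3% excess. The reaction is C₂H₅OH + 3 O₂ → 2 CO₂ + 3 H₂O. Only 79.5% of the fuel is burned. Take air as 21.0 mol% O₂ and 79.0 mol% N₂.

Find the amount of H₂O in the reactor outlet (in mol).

1140 mol

Stoichiometric O₂ = 3 × 478 = 1434 mol; O₂ fed = 1434 × 1.353 = 1940 mol.
N₂ fed = 1940 × 79/21 = 7299 mol.
Fuel reacted = 0.795 × 478 → ξ = 380 mol.
Outlet (n = n₀ + ν ξ):
  C₂H₅OH: 478 − 1(380) = 97.99
  O₂: 1940 − 3(380) = 800.2
  N₂: 7299 (inert)
  CO₂: 0 + 2(380) = 760
  H₂O: 0 + 3(380) = 1140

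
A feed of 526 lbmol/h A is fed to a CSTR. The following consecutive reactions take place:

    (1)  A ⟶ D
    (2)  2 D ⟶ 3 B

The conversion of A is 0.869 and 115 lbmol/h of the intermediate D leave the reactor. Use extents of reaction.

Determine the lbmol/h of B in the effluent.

Conversion of A: A consumed = 1ξ₁ = 0.869 × 526 → ξ₁ = 457.1 lbmol/h.
D balance: n_D = 0 + 1ξ₁ − 2ξ₂ = 115 → ξ₂ = (1·457.1 − 115)/2 = 171 lbmol/h.
Outlet amounts (n = n₀ + Σ ν·ξ):
  A: 526 − 1(457.1) = 68.91
  D: 0 + 1(457.1) − 2(171) = 115
  B: 0 + 3(171) = 513.1

513 lbmol/h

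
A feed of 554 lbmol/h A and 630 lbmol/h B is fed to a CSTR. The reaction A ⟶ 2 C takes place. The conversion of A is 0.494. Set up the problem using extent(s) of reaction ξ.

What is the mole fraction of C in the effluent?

A reacted = 0.494 × 554 = 273.7 lbmol/h; ν_A = −1, so ξ = 273.7/1 = 273.7 lbmol/h.
Outlet amounts (n = n₀ + ν ξ):
  A: 554 − 1(273.7) = 280.3
  C: 0 + 2(273.7) = 547.4
  B: 630 (inert)
Total out = 1458 lbmol/h; y_C = 547.4 / 1458 = 0.3755.

0.375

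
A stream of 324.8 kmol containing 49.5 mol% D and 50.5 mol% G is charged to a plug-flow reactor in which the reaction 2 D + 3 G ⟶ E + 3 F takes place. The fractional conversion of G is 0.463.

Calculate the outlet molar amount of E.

G reacted = 0.463 × 164 = 75.94 kmol; ν_G = −3, so ξ = 75.94/3 = 25.31 kmol.
Outlet amounts (n = n₀ + ν ξ):
  D: 160.8 − 2(25.31) = 110.1
  G: 164 − 3(25.31) = 88.08
  E: 0 + 1(25.31) = 25.31
  F: 0 + 3(25.31) = 75.94

25.3 kmol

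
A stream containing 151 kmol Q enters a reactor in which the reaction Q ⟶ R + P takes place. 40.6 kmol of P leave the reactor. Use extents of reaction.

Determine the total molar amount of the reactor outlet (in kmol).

192 kmol

For P: n = n₀ + 1ξ → 40.6 = 0 + 1ξ, giving ξ = 40.6 kmol.
Outlet amounts (n = n₀ + ν ξ):
  Q: 151 − 1(40.6) = 110.4
  R: 0 + 1(40.6) = 40.6
  P: 0 + 1(40.6) = 40.6
Total out = 110.4 + 40.6 + 40.6 = 191.6 kmol.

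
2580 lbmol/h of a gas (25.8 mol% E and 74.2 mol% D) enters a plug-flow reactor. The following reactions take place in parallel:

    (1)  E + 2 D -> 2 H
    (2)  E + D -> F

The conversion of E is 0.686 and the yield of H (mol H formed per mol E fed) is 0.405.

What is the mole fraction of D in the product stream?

Yield of H: 2ξ₁ / 665.6 = 0.405 → ξ₁ = 134.8 lbmol/h.
Conversion of E: 1ξ₁ + 1ξ₂ = 0.686 × 665.6 = 456.6 → ξ₂ = 321.8 lbmol/h.
Outlet amounts (n = n₀ + Σ ν·ξ):
  E: 665.6 − 1(134.8) − 1(321.8) = 209
  D: 1914 − 2(134.8) − 1(321.8) = 1323
  H: 0 + 2(134.8) = 269.6
  F: 0 + 1(321.8) = 321.8
Total out = 2123 lbmol/h; y_D = 1323 / 2123 = 0.623.

0.623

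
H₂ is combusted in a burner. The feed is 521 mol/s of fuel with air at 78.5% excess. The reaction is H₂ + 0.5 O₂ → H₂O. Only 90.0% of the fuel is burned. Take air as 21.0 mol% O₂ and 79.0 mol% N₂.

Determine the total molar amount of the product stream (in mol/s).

2500 mol/s

Stoichiometric O₂ = 0.5 × 521 = 260.5 mol/s; O₂ fed = 260.5 × 1.785 = 465 mol/s.
N₂ fed = 465 × 79/21 = 1749 mol/s.
Fuel reacted = 0.9 × 521 → ξ = 468.9 mol/s.
Outlet (n = n₀ + ν ξ):
  H₂: 521 − 1(468.9) = 52.1
  O₂: 465 − 0.5(468.9) = 230.5
  N₂: 1749 (inert)
  H₂O: 0 + 1(468.9) = 468.9
Total out = 52.1 + 230.5 + 1749 + 468.9 = 2501 mol/s.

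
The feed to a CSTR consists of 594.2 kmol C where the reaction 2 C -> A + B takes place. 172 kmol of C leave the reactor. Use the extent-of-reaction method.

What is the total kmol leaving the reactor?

For C: n = n₀ − 2ξ → 172 = 594.2 − 2ξ, giving ξ = 211.1 kmol.
Outlet amounts (n = n₀ + ν ξ):
  C: 594.2 − 2(211.1) = 172
  A: 0 + 1(211.1) = 211.1
  B: 0 + 1(211.1) = 211.1
Total out = 172 + 211.1 + 211.1 = 594.2 kmol.

594 kmol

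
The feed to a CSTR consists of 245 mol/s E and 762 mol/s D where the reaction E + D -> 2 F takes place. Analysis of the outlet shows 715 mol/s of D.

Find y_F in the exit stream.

For D: n = n₀ − 1ξ → 715 = 762 − 1ξ, giving ξ = 47 mol/s.
Outlet amounts (n = n₀ + ν ξ):
  E: 245 − 1(47) = 198
  D: 762 − 1(47) = 715
  F: 0 + 2(47) = 94
Total out = 1007 mol/s; y_F = 94 / 1007 = 0.09335.

0.0933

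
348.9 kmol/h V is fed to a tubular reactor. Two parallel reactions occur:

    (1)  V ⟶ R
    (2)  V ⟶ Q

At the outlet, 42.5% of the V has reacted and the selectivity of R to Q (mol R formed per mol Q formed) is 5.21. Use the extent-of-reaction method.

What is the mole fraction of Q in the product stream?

Conversion of V: V consumed = 0.425 × 348.9 = 148.3 kmol/h = 1ξ₁ + 1ξ₂.
Selectivity: 1ξ₁ / (1ξ₂) = 5.21 → ξ₁ = 5.21 ξ₂.
Substitute: (1·5.21 + 1) ξ₂ = 148.3 → ξ₂ = 23.88 kmol/h, ξ₁ = 124.4 kmol/h.
Outlet amounts (n = n₀ + Σ ν·ξ):
  V: 348.9 − 1(124.4) − 1(23.88) = 200.6
  R: 0 + 1(124.4) = 124.4
  Q: 0 + 1(23.88) = 23.88
Total out = 348.9 kmol/h; y_Q = 23.88 / 348.9 = 0.06844.

0.0684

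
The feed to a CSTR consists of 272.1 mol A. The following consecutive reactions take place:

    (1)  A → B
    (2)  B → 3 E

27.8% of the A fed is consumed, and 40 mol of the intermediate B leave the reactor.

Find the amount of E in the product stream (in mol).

Conversion of A: A consumed = 1ξ₁ = 0.278 × 272.1 → ξ₁ = 75.64 mol.
B balance: n_B = 0 + 1ξ₁ − 1ξ₂ = 40 → ξ₂ = (1·75.64 − 40)/1 = 35.64 mol.
Outlet amounts (n = n₀ + Σ ν·ξ):
  A: 272.1 − 1(75.64) = 196.5
  B: 0 + 1(75.64) − 1(35.64) = 40
  E: 0 + 3(35.64) = 106.9

107 mol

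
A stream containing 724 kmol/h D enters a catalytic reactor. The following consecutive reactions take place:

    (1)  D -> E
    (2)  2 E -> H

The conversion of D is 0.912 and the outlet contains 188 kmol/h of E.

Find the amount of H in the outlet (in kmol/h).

236 kmol/h

Conversion of D: D consumed = 1ξ₁ = 0.912 × 724 → ξ₁ = 660.3 kmol/h.
E balance: n_E = 0 + 1ξ₁ − 2ξ₂ = 188 → ξ₂ = (1·660.3 − 188)/2 = 236.1 kmol/h.
Outlet amounts (n = n₀ + Σ ν·ξ):
  D: 724 − 1(660.3) = 63.71
  E: 0 + 1(660.3) − 2(236.1) = 188
  H: 0 + 1(236.1) = 236.1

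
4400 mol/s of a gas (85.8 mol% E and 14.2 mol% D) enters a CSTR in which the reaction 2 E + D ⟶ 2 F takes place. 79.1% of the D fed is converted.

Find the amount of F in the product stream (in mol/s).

D reacted = 0.791 × 624.8 = 494.2 mol/s; ν_D = −1, so ξ = 494.2/1 = 494.2 mol/s.
Outlet amounts (n = n₀ + ν ξ):
  E: 3775 − 2(494.2) = 2787
  D: 624.8 − 1(494.2) = 130.6
  F: 0 + 2(494.2) = 988.4

988 mol/s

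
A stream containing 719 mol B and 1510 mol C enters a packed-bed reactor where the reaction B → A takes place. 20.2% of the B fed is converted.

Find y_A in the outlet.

B reacted = 0.202 × 719 = 145.2 mol; ν_B = −1, so ξ = 145.2/1 = 145.2 mol.
Outlet amounts (n = n₀ + ν ξ):
  B: 719 − 1(145.2) = 573.8
  A: 0 + 1(145.2) = 145.2
  C: 1510 (inert)
Total out = 2229 mol; y_A = 145.2 / 2229 = 0.06516.

0.0652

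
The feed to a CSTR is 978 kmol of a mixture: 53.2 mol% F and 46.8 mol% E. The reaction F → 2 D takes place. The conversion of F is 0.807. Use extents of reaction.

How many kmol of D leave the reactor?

F reacted = 0.807 × 520.3 = 419.9 kmol; ν_F = −1, so ξ = 419.9/1 = 419.9 kmol.
Outlet amounts (n = n₀ + ν ξ):
  F: 520.3 − 1(419.9) = 100.4
  D: 0 + 2(419.9) = 839.8
  E: 457.7 (inert)

840 kmol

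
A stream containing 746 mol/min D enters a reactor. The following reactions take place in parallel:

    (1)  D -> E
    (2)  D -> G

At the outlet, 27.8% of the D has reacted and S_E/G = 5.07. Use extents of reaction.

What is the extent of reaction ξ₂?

Conversion of D: D consumed = 0.278 × 746 = 207.4 mol/min = 1ξ₁ + 1ξ₂.
Selectivity: 1ξ₁ / (1ξ₂) = 5.07 → ξ₁ = 5.07 ξ₂.
Substitute: (1·5.07 + 1) ξ₂ = 207.4 → ξ₂ = 34.17 mol/min, ξ₁ = 173.2 mol/min.
Outlet amounts (n = n₀ + Σ ν·ξ):
  D: 746 − 1(173.2) − 1(34.17) = 538.6
  E: 0 + 1(173.2) = 173.2
  G: 0 + 1(34.17) = 34.17

ξ₂ = 34.2 mol/min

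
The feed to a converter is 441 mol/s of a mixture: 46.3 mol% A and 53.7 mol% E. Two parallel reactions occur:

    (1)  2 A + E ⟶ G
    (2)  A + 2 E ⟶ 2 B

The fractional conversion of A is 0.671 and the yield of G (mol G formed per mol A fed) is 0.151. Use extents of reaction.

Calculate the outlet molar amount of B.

Yield of G: 1ξ₁ / 204.2 = 0.151 → ξ₁ = 30.83 mol/s.
Conversion of A: 2ξ₁ + 1ξ₂ = 0.671 × 204.2 = 137 → ξ₂ = 75.34 mol/s.
Outlet amounts (n = n₀ + Σ ν·ξ):
  A: 204.2 − 2(30.83) − 1(75.34) = 67.18
  E: 236.8 − 1(30.83) − 2(75.34) = 55.3
  G: 0 + 1(30.83) = 30.83
  B: 0 + 2(75.34) = 150.7

151 mol/s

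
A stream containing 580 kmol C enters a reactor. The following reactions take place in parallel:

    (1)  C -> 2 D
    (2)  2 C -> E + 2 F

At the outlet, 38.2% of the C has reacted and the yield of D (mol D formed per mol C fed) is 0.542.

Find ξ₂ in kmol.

Yield of D: 2ξ₁ / 580 = 0.542 → ξ₁ = 157.2 kmol.
Conversion of C: 1ξ₁ + 2ξ₂ = 0.382 × 580 = 221.6 → ξ₂ = 32.19 kmol.
Outlet amounts (n = n₀ + Σ ν·ξ):
  C: 580 − 1(157.2) − 2(32.19) = 358.4
  D: 0 + 2(157.2) = 314.4
  E: 0 + 1(32.19) = 32.19
  F: 0 + 2(32.19) = 64.38

ξ₂ = 32.2 kmol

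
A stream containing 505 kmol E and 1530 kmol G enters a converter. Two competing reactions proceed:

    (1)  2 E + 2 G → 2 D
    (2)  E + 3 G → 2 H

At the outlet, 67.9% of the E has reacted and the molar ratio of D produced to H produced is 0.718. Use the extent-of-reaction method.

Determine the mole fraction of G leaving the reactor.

Conversion of E: E consumed = 0.679 × 505 = 342.9 kmol = 2ξ₁ + 1ξ₂.
Selectivity: 2ξ₁ / (2ξ₂) = 0.718 → ξ₁ = 0.718 ξ₂.
Substitute: (2·0.718 + 1) ξ₂ = 342.9 → ξ₂ = 140.8 kmol, ξ₁ = 101.1 kmol.
Outlet amounts (n = n₀ + Σ ν·ξ):
  E: 505 − 2(101.1) − 1(140.8) = 162.1
  G: 1530 − 2(101.1) − 3(140.8) = 905.6
  D: 0 + 2(101.1) = 202.1
  H: 0 + 2(140.8) = 281.5
Total out = 1551 kmol; y_G = 905.6 / 1551 = 0.5837.

0.584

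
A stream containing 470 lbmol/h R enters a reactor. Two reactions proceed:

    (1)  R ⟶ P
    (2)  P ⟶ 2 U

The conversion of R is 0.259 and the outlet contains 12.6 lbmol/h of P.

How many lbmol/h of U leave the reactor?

218 lbmol/h

Conversion of R: R consumed = 1ξ₁ = 0.259 × 470 → ξ₁ = 121.7 lbmol/h.
P balance: n_P = 0 + 1ξ₁ − 1ξ₂ = 12.6 → ξ₂ = (1·121.7 − 12.6)/1 = 109.1 lbmol/h.
Outlet amounts (n = n₀ + Σ ν·ξ):
  R: 470 − 1(121.7) = 348.3
  P: 0 + 1(121.7) − 1(109.1) = 12.6
  U: 0 + 2(109.1) = 218.3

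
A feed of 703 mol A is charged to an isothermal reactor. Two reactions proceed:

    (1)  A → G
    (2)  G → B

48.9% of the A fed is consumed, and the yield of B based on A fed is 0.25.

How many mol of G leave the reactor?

168 mol

Conversion of A: A consumed = 1ξ₁ = 0.489 × 703 → ξ₁ = 343.8 mol.
Yield of B: 1ξ₂ / 703 = 0.25 → ξ₂ = 175.8 mol.
Outlet amounts (n = n₀ + Σ ν·ξ):
  A: 703 − 1(343.8) = 359.2
  G: 0 + 1(343.8) − 1(175.8) = 168
  B: 0 + 1(175.8) = 175.8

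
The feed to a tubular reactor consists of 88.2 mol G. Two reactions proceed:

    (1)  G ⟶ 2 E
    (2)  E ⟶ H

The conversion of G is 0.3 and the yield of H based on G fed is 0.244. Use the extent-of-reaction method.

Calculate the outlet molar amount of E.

31.4 mol

Conversion of G: G consumed = 1ξ₁ = 0.3 × 88.2 → ξ₁ = 26.46 mol.
Yield of H: 1ξ₂ / 88.2 = 0.244 → ξ₂ = 21.52 mol.
Outlet amounts (n = n₀ + Σ ν·ξ):
  G: 88.2 − 1(26.46) = 61.74
  E: 0 + 2(26.46) − 1(21.52) = 31.4
  H: 0 + 1(21.52) = 21.52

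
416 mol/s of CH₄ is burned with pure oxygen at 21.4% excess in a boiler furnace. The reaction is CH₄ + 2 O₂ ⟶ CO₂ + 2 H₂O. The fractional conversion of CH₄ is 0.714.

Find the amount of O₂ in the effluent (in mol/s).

416 mol/s

Stoichiometric O₂ = 2 × 416 = 832 mol/s; O₂ fed = 832 × 1.214 = 1010 mol/s.
Fuel reacted = 0.714 × 416 → ξ = 297 mol/s.
Outlet (n = n₀ + ν ξ):
  CH₄: 416 − 1(297) = 119
  O₂: 1010 − 2(297) = 416
  CO₂: 0 + 1(297) = 297
  H₂O: 0 + 2(297) = 594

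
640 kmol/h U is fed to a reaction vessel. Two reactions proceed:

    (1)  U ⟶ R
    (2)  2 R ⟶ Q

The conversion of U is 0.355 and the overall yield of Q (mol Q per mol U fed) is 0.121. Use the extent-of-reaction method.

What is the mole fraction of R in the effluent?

Conversion of U: U consumed = 1ξ₁ = 0.355 × 640 → ξ₁ = 227.2 kmol/h.
Yield of Q: 1ξ₂ / 640 = 0.121 → ξ₂ = 77.44 kmol/h.
Outlet amounts (n = n₀ + Σ ν·ξ):
  U: 640 − 1(227.2) = 412.8
  R: 0 + 1(227.2) − 2(77.44) = 72.32
  Q: 0 + 1(77.44) = 77.44
Total out = 562.6 kmol/h; y_R = 72.32 / 562.6 = 0.1286.

0.129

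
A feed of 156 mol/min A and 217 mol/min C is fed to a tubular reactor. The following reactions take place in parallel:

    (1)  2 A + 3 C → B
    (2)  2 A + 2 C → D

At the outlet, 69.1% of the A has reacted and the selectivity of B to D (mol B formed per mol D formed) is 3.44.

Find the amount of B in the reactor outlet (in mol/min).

41.8 mol/min

Conversion of A: A consumed = 0.691 × 156 = 107.8 mol/min = 2ξ₁ + 2ξ₂.
Selectivity: 1ξ₁ / (1ξ₂) = 3.44 → ξ₁ = 3.44 ξ₂.
Substitute: (2·3.44 + 2) ξ₂ = 107.8 → ξ₂ = 12.14 mol/min, ξ₁ = 41.76 mol/min.
Outlet amounts (n = n₀ + Σ ν·ξ):
  A: 156 − 2(41.76) − 2(12.14) = 48.2
  C: 217 − 3(41.76) − 2(12.14) = 67.45
  B: 0 + 1(41.76) = 41.76
  D: 0 + 1(12.14) = 12.14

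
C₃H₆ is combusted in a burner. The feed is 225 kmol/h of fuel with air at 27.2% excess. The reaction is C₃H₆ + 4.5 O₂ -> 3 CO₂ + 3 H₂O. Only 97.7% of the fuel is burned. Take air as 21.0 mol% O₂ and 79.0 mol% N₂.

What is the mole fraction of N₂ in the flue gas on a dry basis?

Stoichiometric O₂ = 4.5 × 225 = 1012 kmol/h; O₂ fed = 1012 × 1.272 = 1288 kmol/h.
N₂ fed = 1288 × 79/21 = 4845 kmol/h.
Fuel reacted = 0.977 × 225 → ξ = 219.8 kmol/h.
Outlet (n = n₀ + ν ξ):
  C₃H₆: 225 − 1(219.8) = 5.175
  O₂: 1288 − 4.5(219.8) = 298.7
  N₂: 4845 (inert)
  CO₂: 0 + 3(219.8) = 659.5
  H₂O: 0 + 3(219.8) = 659.5
Dry total = 5808 kmol/h; y_N₂ (dry) = 4845 / 5808 = 0.8341.

0.834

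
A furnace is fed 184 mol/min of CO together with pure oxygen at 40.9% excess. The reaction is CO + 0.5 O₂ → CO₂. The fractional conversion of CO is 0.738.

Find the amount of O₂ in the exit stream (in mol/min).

61.7 mol/min

Stoichiometric O₂ = 0.5 × 184 = 92 mol/min; O₂ fed = 92 × 1.409 = 129.6 mol/min.
Fuel reacted = 0.738 × 184 → ξ = 135.8 mol/min.
Outlet (n = n₀ + ν ξ):
  CO: 184 − 1(135.8) = 48.21
  O₂: 129.6 − 0.5(135.8) = 61.73
  CO₂: 0 + 1(135.8) = 135.8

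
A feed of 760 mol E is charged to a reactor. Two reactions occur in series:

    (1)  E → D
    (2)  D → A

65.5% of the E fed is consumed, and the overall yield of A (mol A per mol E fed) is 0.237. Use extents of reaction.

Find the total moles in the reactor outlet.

Conversion of E: E consumed = 1ξ₁ = 0.655 × 760 → ξ₁ = 497.8 mol.
Yield of A: 1ξ₂ / 760 = 0.237 → ξ₂ = 180.1 mol.
Outlet amounts (n = n₀ + Σ ν·ξ):
  E: 760 − 1(497.8) = 262.2
  D: 0 + 1(497.8) − 1(180.1) = 317.7
  A: 0 + 1(180.1) = 180.1
Total out = 262.2 + 317.7 + 180.1 = 760 mol.

760 mol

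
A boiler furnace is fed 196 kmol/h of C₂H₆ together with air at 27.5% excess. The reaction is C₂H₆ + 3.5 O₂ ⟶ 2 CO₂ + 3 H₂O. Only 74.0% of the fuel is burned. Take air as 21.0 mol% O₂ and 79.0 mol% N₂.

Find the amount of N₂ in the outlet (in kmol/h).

Stoichiometric O₂ = 3.5 × 196 = 686 kmol/h; O₂ fed = 686 × 1.275 = 874.6 kmol/h.
N₂ fed = 874.6 × 79/21 = 3290 kmol/h.
Fuel reacted = 0.74 × 196 → ξ = 145 kmol/h.
Outlet (n = n₀ + ν ξ):
  C₂H₆: 196 − 1(145) = 50.96
  O₂: 874.6 − 3.5(145) = 367
  N₂: 3290 (inert)
  CO₂: 0 + 2(145) = 290.1
  H₂O: 0 + 3(145) = 435.1

3290 kmol/h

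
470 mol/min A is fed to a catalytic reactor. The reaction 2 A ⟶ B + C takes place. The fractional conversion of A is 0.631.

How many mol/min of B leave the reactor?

A reacted = 0.631 × 470 = 296.6 mol/min; ν_A = −2, so ξ = 296.6/2 = 148.3 mol/min.
Outlet amounts (n = n₀ + ν ξ):
  A: 470 − 2(148.3) = 173.4
  B: 0 + 1(148.3) = 148.3
  C: 0 + 1(148.3) = 148.3

148 mol/min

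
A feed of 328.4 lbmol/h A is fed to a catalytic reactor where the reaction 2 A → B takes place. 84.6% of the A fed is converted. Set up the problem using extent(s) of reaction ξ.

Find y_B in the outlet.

0.733

A reacted = 0.846 × 328.4 = 277.8 lbmol/h; ν_A = −2, so ξ = 277.8/2 = 138.9 lbmol/h.
Outlet amounts (n = n₀ + ν ξ):
  A: 328.4 − 2(138.9) = 50.57
  B: 0 + 1(138.9) = 138.9
Total out = 189.5 lbmol/h; y_B = 138.9 / 189.5 = 0.7331.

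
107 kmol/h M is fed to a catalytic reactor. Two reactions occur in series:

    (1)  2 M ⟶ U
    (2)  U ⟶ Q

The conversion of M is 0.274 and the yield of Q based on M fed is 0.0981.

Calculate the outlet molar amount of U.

4.16 kmol/h

Conversion of M: M consumed = 2ξ₁ = 0.274 × 107 → ξ₁ = 14.66 kmol/h.
Yield of Q: 1ξ₂ / 107 = 0.0981 → ξ₂ = 10.5 kmol/h.
Outlet amounts (n = n₀ + Σ ν·ξ):
  M: 107 − 2(14.66) = 77.68
  U: 0 + 1(14.66) − 1(10.5) = 4.162
  Q: 0 + 1(10.5) = 10.5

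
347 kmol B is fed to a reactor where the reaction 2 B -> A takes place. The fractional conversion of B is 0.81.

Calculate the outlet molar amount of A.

141 kmol

B reacted = 0.81 × 347 = 281.1 kmol; ν_B = −2, so ξ = 281.1/2 = 140.5 kmol.
Outlet amounts (n = n₀ + ν ξ):
  B: 347 − 2(140.5) = 65.93
  A: 0 + 1(140.5) = 140.5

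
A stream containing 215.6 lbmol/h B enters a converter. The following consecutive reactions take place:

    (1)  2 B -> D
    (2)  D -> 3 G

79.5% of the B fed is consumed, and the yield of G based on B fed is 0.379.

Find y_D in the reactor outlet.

0.317

Conversion of B: B consumed = 2ξ₁ = 0.795 × 215.6 → ξ₁ = 85.7 lbmol/h.
Yield of G: 3ξ₂ / 215.6 = 0.379 → ξ₂ = 27.24 lbmol/h.
Outlet amounts (n = n₀ + Σ ν·ξ):
  B: 215.6 − 2(85.7) = 44.2
  D: 0 + 1(85.7) − 1(27.24) = 58.46
  G: 0 + 3(27.24) = 81.71
Total out = 184.4 lbmol/h; y_D = 58.46 / 184.4 = 0.3171.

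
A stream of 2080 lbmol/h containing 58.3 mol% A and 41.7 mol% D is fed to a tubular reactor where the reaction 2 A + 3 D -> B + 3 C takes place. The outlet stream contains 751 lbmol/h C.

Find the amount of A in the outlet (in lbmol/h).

712 lbmol/h

For C: n = n₀ + 3ξ → 751 = 0 + 3ξ, giving ξ = 250.3 lbmol/h.
Outlet amounts (n = n₀ + ν ξ):
  A: 1213 − 2(250.3) = 712
  D: 867.4 − 3(250.3) = 116.4
  B: 0 + 1(250.3) = 250.3
  C: 0 + 3(250.3) = 751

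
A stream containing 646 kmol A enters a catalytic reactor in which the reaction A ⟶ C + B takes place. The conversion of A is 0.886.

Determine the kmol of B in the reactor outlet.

572 kmol

A reacted = 0.886 × 646 = 572.4 kmol; ν_A = −1, so ξ = 572.4/1 = 572.4 kmol.
Outlet amounts (n = n₀ + ν ξ):
  A: 646 − 1(572.4) = 73.64
  C: 0 + 1(572.4) = 572.4
  B: 0 + 1(572.4) = 572.4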